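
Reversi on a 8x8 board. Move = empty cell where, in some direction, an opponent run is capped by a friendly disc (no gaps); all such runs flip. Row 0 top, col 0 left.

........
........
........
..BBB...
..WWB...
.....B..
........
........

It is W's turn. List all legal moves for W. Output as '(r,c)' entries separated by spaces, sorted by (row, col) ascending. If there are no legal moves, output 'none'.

(2,1): flips 1 -> legal
(2,2): flips 1 -> legal
(2,3): flips 1 -> legal
(2,4): flips 1 -> legal
(2,5): flips 1 -> legal
(3,1): no bracket -> illegal
(3,5): no bracket -> illegal
(4,1): no bracket -> illegal
(4,5): flips 1 -> legal
(4,6): no bracket -> illegal
(5,3): no bracket -> illegal
(5,4): no bracket -> illegal
(5,6): no bracket -> illegal
(6,4): no bracket -> illegal
(6,5): no bracket -> illegal
(6,6): no bracket -> illegal

Answer: (2,1) (2,2) (2,3) (2,4) (2,5) (4,5)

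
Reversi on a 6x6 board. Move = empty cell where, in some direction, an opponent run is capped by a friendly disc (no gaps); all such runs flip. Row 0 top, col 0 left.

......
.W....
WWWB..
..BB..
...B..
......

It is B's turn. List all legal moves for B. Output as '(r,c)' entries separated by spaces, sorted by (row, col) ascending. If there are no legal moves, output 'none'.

Answer: (0,0) (1,0) (1,2)

Derivation:
(0,0): flips 2 -> legal
(0,1): no bracket -> illegal
(0,2): no bracket -> illegal
(1,0): flips 1 -> legal
(1,2): flips 1 -> legal
(1,3): no bracket -> illegal
(3,0): no bracket -> illegal
(3,1): no bracket -> illegal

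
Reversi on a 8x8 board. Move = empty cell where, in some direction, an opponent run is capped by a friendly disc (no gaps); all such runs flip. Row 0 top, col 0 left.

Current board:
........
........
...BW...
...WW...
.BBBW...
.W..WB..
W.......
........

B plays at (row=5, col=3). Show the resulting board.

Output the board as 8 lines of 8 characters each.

Answer: ........
........
...BW...
...WW...
.BBBW...
.W.BBB..
W.......
........

Derivation:
Place B at (5,3); scan 8 dirs for brackets.
Dir NW: first cell 'B' (not opp) -> no flip
Dir N: first cell 'B' (not opp) -> no flip
Dir NE: opp run (4,4), next='.' -> no flip
Dir W: first cell '.' (not opp) -> no flip
Dir E: opp run (5,4) capped by B -> flip
Dir SW: first cell '.' (not opp) -> no flip
Dir S: first cell '.' (not opp) -> no flip
Dir SE: first cell '.' (not opp) -> no flip
All flips: (5,4)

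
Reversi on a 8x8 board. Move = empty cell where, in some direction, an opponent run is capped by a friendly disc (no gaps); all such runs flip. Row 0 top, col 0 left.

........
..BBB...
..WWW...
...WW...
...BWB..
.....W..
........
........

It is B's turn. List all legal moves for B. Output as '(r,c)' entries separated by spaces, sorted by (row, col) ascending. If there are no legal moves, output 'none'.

(1,1): no bracket -> illegal
(1,5): no bracket -> illegal
(2,1): no bracket -> illegal
(2,5): flips 1 -> legal
(3,1): flips 1 -> legal
(3,2): flips 2 -> legal
(3,5): flips 1 -> legal
(4,2): no bracket -> illegal
(4,6): no bracket -> illegal
(5,3): no bracket -> illegal
(5,4): flips 3 -> legal
(5,6): no bracket -> illegal
(6,4): no bracket -> illegal
(6,5): flips 1 -> legal
(6,6): no bracket -> illegal

Answer: (2,5) (3,1) (3,2) (3,5) (5,4) (6,5)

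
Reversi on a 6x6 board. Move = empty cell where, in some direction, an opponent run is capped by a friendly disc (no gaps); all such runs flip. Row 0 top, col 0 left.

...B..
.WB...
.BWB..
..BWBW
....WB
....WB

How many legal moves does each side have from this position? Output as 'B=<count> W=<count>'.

-- B to move --
(0,0): flips 4 -> legal
(0,1): flips 1 -> legal
(0,2): no bracket -> illegal
(1,0): flips 1 -> legal
(1,3): no bracket -> illegal
(2,0): no bracket -> illegal
(2,4): no bracket -> illegal
(2,5): flips 1 -> legal
(3,1): no bracket -> illegal
(4,2): no bracket -> illegal
(4,3): flips 2 -> legal
(5,3): flips 1 -> legal
B mobility = 6
-- W to move --
(0,1): no bracket -> illegal
(0,2): flips 1 -> legal
(0,4): no bracket -> illegal
(1,0): no bracket -> illegal
(1,3): flips 2 -> legal
(1,4): no bracket -> illegal
(2,0): flips 1 -> legal
(2,4): flips 2 -> legal
(2,5): no bracket -> illegal
(3,0): no bracket -> illegal
(3,1): flips 2 -> legal
(4,1): no bracket -> illegal
(4,2): flips 1 -> legal
(4,3): no bracket -> illegal
W mobility = 6

Answer: B=6 W=6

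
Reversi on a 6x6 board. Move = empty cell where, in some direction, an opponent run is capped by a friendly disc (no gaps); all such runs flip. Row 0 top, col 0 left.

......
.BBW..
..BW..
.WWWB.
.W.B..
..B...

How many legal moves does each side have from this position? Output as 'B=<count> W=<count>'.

Answer: B=9 W=9

Derivation:
-- B to move --
(0,2): no bracket -> illegal
(0,3): flips 3 -> legal
(0,4): flips 1 -> legal
(1,4): flips 1 -> legal
(2,0): no bracket -> illegal
(2,1): flips 1 -> legal
(2,4): flips 1 -> legal
(3,0): flips 4 -> legal
(4,0): flips 1 -> legal
(4,2): flips 1 -> legal
(4,4): flips 1 -> legal
(5,0): no bracket -> illegal
(5,1): no bracket -> illegal
B mobility = 9
-- W to move --
(0,0): flips 2 -> legal
(0,1): flips 1 -> legal
(0,2): flips 2 -> legal
(0,3): no bracket -> illegal
(1,0): flips 2 -> legal
(2,0): no bracket -> illegal
(2,1): flips 1 -> legal
(2,4): no bracket -> illegal
(2,5): no bracket -> illegal
(3,5): flips 1 -> legal
(4,2): no bracket -> illegal
(4,4): no bracket -> illegal
(4,5): flips 1 -> legal
(5,1): no bracket -> illegal
(5,3): flips 1 -> legal
(5,4): flips 1 -> legal
W mobility = 9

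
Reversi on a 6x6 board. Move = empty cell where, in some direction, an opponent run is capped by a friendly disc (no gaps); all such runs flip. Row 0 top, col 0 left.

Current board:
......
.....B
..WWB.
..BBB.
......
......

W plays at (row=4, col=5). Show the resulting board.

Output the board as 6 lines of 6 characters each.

Place W at (4,5); scan 8 dirs for brackets.
Dir NW: opp run (3,4) capped by W -> flip
Dir N: first cell '.' (not opp) -> no flip
Dir NE: edge -> no flip
Dir W: first cell '.' (not opp) -> no flip
Dir E: edge -> no flip
Dir SW: first cell '.' (not opp) -> no flip
Dir S: first cell '.' (not opp) -> no flip
Dir SE: edge -> no flip
All flips: (3,4)

Answer: ......
.....B
..WWB.
..BBW.
.....W
......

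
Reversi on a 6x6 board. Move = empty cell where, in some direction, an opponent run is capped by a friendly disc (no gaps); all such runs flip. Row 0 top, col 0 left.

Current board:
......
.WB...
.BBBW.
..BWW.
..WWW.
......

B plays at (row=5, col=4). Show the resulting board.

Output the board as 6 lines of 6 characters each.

Place B at (5,4); scan 8 dirs for brackets.
Dir NW: opp run (4,3) capped by B -> flip
Dir N: opp run (4,4) (3,4) (2,4), next='.' -> no flip
Dir NE: first cell '.' (not opp) -> no flip
Dir W: first cell '.' (not opp) -> no flip
Dir E: first cell '.' (not opp) -> no flip
Dir SW: edge -> no flip
Dir S: edge -> no flip
Dir SE: edge -> no flip
All flips: (4,3)

Answer: ......
.WB...
.BBBW.
..BWW.
..WBW.
....B.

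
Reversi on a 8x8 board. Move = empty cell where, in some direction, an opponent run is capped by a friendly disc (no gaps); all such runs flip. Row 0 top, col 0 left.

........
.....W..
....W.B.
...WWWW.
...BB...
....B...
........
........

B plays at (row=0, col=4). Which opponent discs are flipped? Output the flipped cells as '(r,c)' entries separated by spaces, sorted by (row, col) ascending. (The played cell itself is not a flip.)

Dir NW: edge -> no flip
Dir N: edge -> no flip
Dir NE: edge -> no flip
Dir W: first cell '.' (not opp) -> no flip
Dir E: first cell '.' (not opp) -> no flip
Dir SW: first cell '.' (not opp) -> no flip
Dir S: first cell '.' (not opp) -> no flip
Dir SE: opp run (1,5) capped by B -> flip

Answer: (1,5)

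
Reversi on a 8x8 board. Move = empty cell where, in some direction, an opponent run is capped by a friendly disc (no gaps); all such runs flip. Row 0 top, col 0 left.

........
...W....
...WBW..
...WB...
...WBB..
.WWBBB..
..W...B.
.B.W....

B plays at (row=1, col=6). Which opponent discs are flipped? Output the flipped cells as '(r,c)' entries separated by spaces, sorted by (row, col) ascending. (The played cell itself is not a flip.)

Answer: (2,5)

Derivation:
Dir NW: first cell '.' (not opp) -> no flip
Dir N: first cell '.' (not opp) -> no flip
Dir NE: first cell '.' (not opp) -> no flip
Dir W: first cell '.' (not opp) -> no flip
Dir E: first cell '.' (not opp) -> no flip
Dir SW: opp run (2,5) capped by B -> flip
Dir S: first cell '.' (not opp) -> no flip
Dir SE: first cell '.' (not opp) -> no flip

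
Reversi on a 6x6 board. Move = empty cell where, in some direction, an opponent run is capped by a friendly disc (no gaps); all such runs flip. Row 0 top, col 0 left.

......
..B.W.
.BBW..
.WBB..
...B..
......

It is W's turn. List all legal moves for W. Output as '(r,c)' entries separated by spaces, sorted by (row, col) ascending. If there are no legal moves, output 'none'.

Answer: (0,1) (1,1) (1,3) (2,0) (3,4) (4,1) (5,3)

Derivation:
(0,1): flips 1 -> legal
(0,2): no bracket -> illegal
(0,3): no bracket -> illegal
(1,0): no bracket -> illegal
(1,1): flips 1 -> legal
(1,3): flips 1 -> legal
(2,0): flips 2 -> legal
(2,4): no bracket -> illegal
(3,0): no bracket -> illegal
(3,4): flips 2 -> legal
(4,1): flips 1 -> legal
(4,2): no bracket -> illegal
(4,4): no bracket -> illegal
(5,2): no bracket -> illegal
(5,3): flips 2 -> legal
(5,4): no bracket -> illegal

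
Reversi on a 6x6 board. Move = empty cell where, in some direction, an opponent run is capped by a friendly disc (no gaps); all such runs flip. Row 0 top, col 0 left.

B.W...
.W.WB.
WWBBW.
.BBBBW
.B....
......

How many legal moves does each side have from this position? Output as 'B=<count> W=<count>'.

Answer: B=7 W=8

Derivation:
-- B to move --
(0,1): flips 2 -> legal
(0,3): flips 1 -> legal
(0,4): flips 1 -> legal
(1,0): flips 1 -> legal
(1,2): flips 1 -> legal
(1,5): flips 1 -> legal
(2,5): flips 1 -> legal
(3,0): no bracket -> illegal
(4,4): no bracket -> illegal
(4,5): no bracket -> illegal
B mobility = 7
-- W to move --
(0,1): no bracket -> illegal
(0,3): no bracket -> illegal
(0,4): flips 1 -> legal
(0,5): no bracket -> illegal
(1,0): no bracket -> illegal
(1,2): no bracket -> illegal
(1,5): flips 1 -> legal
(2,5): no bracket -> illegal
(3,0): flips 4 -> legal
(4,0): flips 2 -> legal
(4,2): flips 2 -> legal
(4,3): flips 3 -> legal
(4,4): flips 3 -> legal
(4,5): no bracket -> illegal
(5,0): no bracket -> illegal
(5,1): flips 2 -> legal
(5,2): no bracket -> illegal
W mobility = 8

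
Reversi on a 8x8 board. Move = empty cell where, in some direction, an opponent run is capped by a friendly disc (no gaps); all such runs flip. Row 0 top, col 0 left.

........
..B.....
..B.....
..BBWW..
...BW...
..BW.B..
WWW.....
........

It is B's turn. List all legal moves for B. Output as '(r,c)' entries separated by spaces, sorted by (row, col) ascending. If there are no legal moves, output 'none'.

(2,3): no bracket -> illegal
(2,4): no bracket -> illegal
(2,5): flips 1 -> legal
(2,6): no bracket -> illegal
(3,6): flips 2 -> legal
(4,2): no bracket -> illegal
(4,5): flips 1 -> legal
(4,6): no bracket -> illegal
(5,0): no bracket -> illegal
(5,1): no bracket -> illegal
(5,4): flips 1 -> legal
(6,3): flips 1 -> legal
(6,4): no bracket -> illegal
(7,0): flips 1 -> legal
(7,1): no bracket -> illegal
(7,2): flips 1 -> legal
(7,3): no bracket -> illegal

Answer: (2,5) (3,6) (4,5) (5,4) (6,3) (7,0) (7,2)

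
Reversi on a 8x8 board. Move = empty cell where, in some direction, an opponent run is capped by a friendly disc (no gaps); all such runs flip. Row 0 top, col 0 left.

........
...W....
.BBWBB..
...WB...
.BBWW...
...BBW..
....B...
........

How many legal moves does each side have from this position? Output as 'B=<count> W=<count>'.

-- B to move --
(0,2): flips 1 -> legal
(0,3): flips 4 -> legal
(0,4): flips 1 -> legal
(1,2): flips 1 -> legal
(1,4): no bracket -> illegal
(3,2): flips 2 -> legal
(3,5): flips 1 -> legal
(4,5): flips 2 -> legal
(4,6): flips 1 -> legal
(5,2): flips 1 -> legal
(5,6): flips 1 -> legal
(6,5): no bracket -> illegal
(6,6): flips 3 -> legal
B mobility = 11
-- W to move --
(1,0): no bracket -> illegal
(1,1): flips 1 -> legal
(1,2): no bracket -> illegal
(1,4): flips 2 -> legal
(1,5): flips 1 -> legal
(1,6): flips 2 -> legal
(2,0): flips 2 -> legal
(2,6): flips 2 -> legal
(3,0): no bracket -> illegal
(3,1): flips 1 -> legal
(3,2): no bracket -> illegal
(3,5): flips 2 -> legal
(3,6): no bracket -> illegal
(4,0): flips 2 -> legal
(4,5): flips 1 -> legal
(5,0): no bracket -> illegal
(5,1): flips 1 -> legal
(5,2): flips 2 -> legal
(6,2): flips 1 -> legal
(6,3): flips 1 -> legal
(6,5): flips 1 -> legal
(7,3): flips 1 -> legal
(7,4): flips 2 -> legal
(7,5): no bracket -> illegal
W mobility = 17

Answer: B=11 W=17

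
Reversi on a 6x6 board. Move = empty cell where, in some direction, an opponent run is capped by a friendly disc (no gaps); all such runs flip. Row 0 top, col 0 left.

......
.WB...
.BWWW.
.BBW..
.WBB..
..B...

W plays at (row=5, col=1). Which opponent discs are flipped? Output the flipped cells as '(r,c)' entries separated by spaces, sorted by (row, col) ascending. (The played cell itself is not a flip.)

Answer: (4,2)

Derivation:
Dir NW: first cell '.' (not opp) -> no flip
Dir N: first cell 'W' (not opp) -> no flip
Dir NE: opp run (4,2) capped by W -> flip
Dir W: first cell '.' (not opp) -> no flip
Dir E: opp run (5,2), next='.' -> no flip
Dir SW: edge -> no flip
Dir S: edge -> no flip
Dir SE: edge -> no flip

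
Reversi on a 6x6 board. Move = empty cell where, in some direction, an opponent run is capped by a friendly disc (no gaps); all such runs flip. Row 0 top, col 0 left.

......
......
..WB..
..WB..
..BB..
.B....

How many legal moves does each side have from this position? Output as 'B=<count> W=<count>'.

-- B to move --
(1,1): flips 1 -> legal
(1,2): flips 2 -> legal
(1,3): no bracket -> illegal
(2,1): flips 2 -> legal
(3,1): flips 1 -> legal
(4,1): flips 1 -> legal
B mobility = 5
-- W to move --
(1,2): no bracket -> illegal
(1,3): no bracket -> illegal
(1,4): flips 1 -> legal
(2,4): flips 1 -> legal
(3,1): no bracket -> illegal
(3,4): flips 1 -> legal
(4,0): no bracket -> illegal
(4,1): no bracket -> illegal
(4,4): flips 1 -> legal
(5,0): no bracket -> illegal
(5,2): flips 1 -> legal
(5,3): no bracket -> illegal
(5,4): flips 1 -> legal
W mobility = 6

Answer: B=5 W=6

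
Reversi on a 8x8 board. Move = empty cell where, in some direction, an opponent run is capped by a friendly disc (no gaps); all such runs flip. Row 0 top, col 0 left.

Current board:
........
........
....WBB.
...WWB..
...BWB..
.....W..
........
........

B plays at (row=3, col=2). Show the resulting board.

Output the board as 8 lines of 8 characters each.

Place B at (3,2); scan 8 dirs for brackets.
Dir NW: first cell '.' (not opp) -> no flip
Dir N: first cell '.' (not opp) -> no flip
Dir NE: first cell '.' (not opp) -> no flip
Dir W: first cell '.' (not opp) -> no flip
Dir E: opp run (3,3) (3,4) capped by B -> flip
Dir SW: first cell '.' (not opp) -> no flip
Dir S: first cell '.' (not opp) -> no flip
Dir SE: first cell 'B' (not opp) -> no flip
All flips: (3,3) (3,4)

Answer: ........
........
....WBB.
..BBBB..
...BWB..
.....W..
........
........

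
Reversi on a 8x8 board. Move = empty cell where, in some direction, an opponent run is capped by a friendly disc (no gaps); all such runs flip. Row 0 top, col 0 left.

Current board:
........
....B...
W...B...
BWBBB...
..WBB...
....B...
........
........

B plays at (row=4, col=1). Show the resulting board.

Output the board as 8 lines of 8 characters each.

Answer: ........
....B...
W...B...
BWBBB...
.BBBB...
....B...
........
........

Derivation:
Place B at (4,1); scan 8 dirs for brackets.
Dir NW: first cell 'B' (not opp) -> no flip
Dir N: opp run (3,1), next='.' -> no flip
Dir NE: first cell 'B' (not opp) -> no flip
Dir W: first cell '.' (not opp) -> no flip
Dir E: opp run (4,2) capped by B -> flip
Dir SW: first cell '.' (not opp) -> no flip
Dir S: first cell '.' (not opp) -> no flip
Dir SE: first cell '.' (not opp) -> no flip
All flips: (4,2)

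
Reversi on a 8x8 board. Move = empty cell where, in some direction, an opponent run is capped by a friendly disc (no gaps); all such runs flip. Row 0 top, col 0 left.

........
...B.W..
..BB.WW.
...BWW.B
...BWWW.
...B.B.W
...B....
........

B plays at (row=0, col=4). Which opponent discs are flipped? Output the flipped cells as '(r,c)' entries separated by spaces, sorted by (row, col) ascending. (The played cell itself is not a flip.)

Answer: (1,5) (2,6)

Derivation:
Dir NW: edge -> no flip
Dir N: edge -> no flip
Dir NE: edge -> no flip
Dir W: first cell '.' (not opp) -> no flip
Dir E: first cell '.' (not opp) -> no flip
Dir SW: first cell 'B' (not opp) -> no flip
Dir S: first cell '.' (not opp) -> no flip
Dir SE: opp run (1,5) (2,6) capped by B -> flip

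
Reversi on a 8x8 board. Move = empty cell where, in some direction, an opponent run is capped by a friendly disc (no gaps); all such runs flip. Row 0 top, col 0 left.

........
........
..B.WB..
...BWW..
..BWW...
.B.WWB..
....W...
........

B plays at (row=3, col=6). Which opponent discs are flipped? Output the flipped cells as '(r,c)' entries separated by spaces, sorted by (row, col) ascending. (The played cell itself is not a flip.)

Dir NW: first cell 'B' (not opp) -> no flip
Dir N: first cell '.' (not opp) -> no flip
Dir NE: first cell '.' (not opp) -> no flip
Dir W: opp run (3,5) (3,4) capped by B -> flip
Dir E: first cell '.' (not opp) -> no flip
Dir SW: first cell '.' (not opp) -> no flip
Dir S: first cell '.' (not opp) -> no flip
Dir SE: first cell '.' (not opp) -> no flip

Answer: (3,4) (3,5)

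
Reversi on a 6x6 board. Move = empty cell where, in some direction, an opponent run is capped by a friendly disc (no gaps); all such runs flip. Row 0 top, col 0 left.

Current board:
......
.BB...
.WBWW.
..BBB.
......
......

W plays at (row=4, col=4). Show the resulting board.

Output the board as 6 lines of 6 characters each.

Place W at (4,4); scan 8 dirs for brackets.
Dir NW: opp run (3,3) (2,2) (1,1), next='.' -> no flip
Dir N: opp run (3,4) capped by W -> flip
Dir NE: first cell '.' (not opp) -> no flip
Dir W: first cell '.' (not opp) -> no flip
Dir E: first cell '.' (not opp) -> no flip
Dir SW: first cell '.' (not opp) -> no flip
Dir S: first cell '.' (not opp) -> no flip
Dir SE: first cell '.' (not opp) -> no flip
All flips: (3,4)

Answer: ......
.BB...
.WBWW.
..BBW.
....W.
......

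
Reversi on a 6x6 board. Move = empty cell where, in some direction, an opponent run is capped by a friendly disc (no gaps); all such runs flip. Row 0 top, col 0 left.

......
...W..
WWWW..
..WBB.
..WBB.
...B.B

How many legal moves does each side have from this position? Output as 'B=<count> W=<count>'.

-- B to move --
(0,2): no bracket -> illegal
(0,3): flips 2 -> legal
(0,4): no bracket -> illegal
(1,0): flips 2 -> legal
(1,1): flips 1 -> legal
(1,2): flips 1 -> legal
(1,4): no bracket -> illegal
(2,4): no bracket -> illegal
(3,0): no bracket -> illegal
(3,1): flips 2 -> legal
(4,1): flips 1 -> legal
(5,1): flips 1 -> legal
(5,2): no bracket -> illegal
B mobility = 7
-- W to move --
(2,4): flips 1 -> legal
(2,5): no bracket -> illegal
(3,5): flips 2 -> legal
(4,5): flips 3 -> legal
(5,2): no bracket -> illegal
(5,4): flips 1 -> legal
W mobility = 4

Answer: B=7 W=4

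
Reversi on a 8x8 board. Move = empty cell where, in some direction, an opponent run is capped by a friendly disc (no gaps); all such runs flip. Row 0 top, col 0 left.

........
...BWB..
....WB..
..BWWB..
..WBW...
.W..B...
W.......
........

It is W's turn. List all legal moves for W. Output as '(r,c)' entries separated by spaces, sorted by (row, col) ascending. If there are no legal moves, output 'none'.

(0,2): flips 1 -> legal
(0,3): no bracket -> illegal
(0,4): no bracket -> illegal
(0,5): no bracket -> illegal
(0,6): flips 1 -> legal
(1,2): flips 1 -> legal
(1,6): flips 2 -> legal
(2,1): no bracket -> illegal
(2,2): flips 1 -> legal
(2,3): no bracket -> illegal
(2,6): flips 2 -> legal
(3,1): flips 1 -> legal
(3,6): flips 2 -> legal
(4,1): no bracket -> illegal
(4,5): no bracket -> illegal
(4,6): flips 1 -> legal
(5,2): flips 1 -> legal
(5,3): flips 1 -> legal
(5,5): no bracket -> illegal
(6,3): no bracket -> illegal
(6,4): flips 1 -> legal
(6,5): no bracket -> illegal

Answer: (0,2) (0,6) (1,2) (1,6) (2,2) (2,6) (3,1) (3,6) (4,6) (5,2) (5,3) (6,4)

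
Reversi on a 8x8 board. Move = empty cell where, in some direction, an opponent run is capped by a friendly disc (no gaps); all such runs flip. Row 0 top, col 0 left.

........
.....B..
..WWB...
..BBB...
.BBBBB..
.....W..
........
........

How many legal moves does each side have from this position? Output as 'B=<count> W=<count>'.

Answer: B=7 W=6

Derivation:
-- B to move --
(1,1): flips 1 -> legal
(1,2): flips 2 -> legal
(1,3): flips 1 -> legal
(1,4): flips 1 -> legal
(2,1): flips 2 -> legal
(3,1): no bracket -> illegal
(4,6): no bracket -> illegal
(5,4): no bracket -> illegal
(5,6): no bracket -> illegal
(6,4): no bracket -> illegal
(6,5): flips 1 -> legal
(6,6): flips 1 -> legal
B mobility = 7
-- W to move --
(0,4): no bracket -> illegal
(0,5): no bracket -> illegal
(0,6): no bracket -> illegal
(1,3): no bracket -> illegal
(1,4): no bracket -> illegal
(1,6): no bracket -> illegal
(2,1): no bracket -> illegal
(2,5): flips 1 -> legal
(2,6): no bracket -> illegal
(3,0): no bracket -> illegal
(3,1): no bracket -> illegal
(3,5): flips 1 -> legal
(3,6): no bracket -> illegal
(4,0): no bracket -> illegal
(4,6): no bracket -> illegal
(5,0): flips 2 -> legal
(5,1): no bracket -> illegal
(5,2): flips 2 -> legal
(5,3): flips 2 -> legal
(5,4): no bracket -> illegal
(5,6): flips 2 -> legal
W mobility = 6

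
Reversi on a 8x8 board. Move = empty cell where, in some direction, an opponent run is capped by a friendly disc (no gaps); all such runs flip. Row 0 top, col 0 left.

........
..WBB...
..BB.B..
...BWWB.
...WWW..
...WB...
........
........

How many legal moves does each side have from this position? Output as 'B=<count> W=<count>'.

-- B to move --
(0,1): flips 1 -> legal
(0,2): flips 1 -> legal
(0,3): no bracket -> illegal
(1,1): flips 1 -> legal
(2,1): no bracket -> illegal
(2,4): flips 2 -> legal
(2,6): no bracket -> illegal
(3,2): flips 1 -> legal
(4,2): no bracket -> illegal
(4,6): no bracket -> illegal
(5,2): flips 3 -> legal
(5,5): flips 3 -> legal
(5,6): flips 2 -> legal
(6,2): no bracket -> illegal
(6,3): flips 2 -> legal
(6,4): no bracket -> illegal
B mobility = 9
-- W to move --
(0,2): no bracket -> illegal
(0,3): flips 3 -> legal
(0,4): no bracket -> illegal
(0,5): no bracket -> illegal
(1,1): flips 2 -> legal
(1,5): flips 3 -> legal
(1,6): flips 1 -> legal
(2,1): no bracket -> illegal
(2,4): no bracket -> illegal
(2,6): no bracket -> illegal
(2,7): flips 1 -> legal
(3,1): no bracket -> illegal
(3,2): flips 2 -> legal
(3,7): flips 1 -> legal
(4,2): no bracket -> illegal
(4,6): no bracket -> illegal
(4,7): no bracket -> illegal
(5,5): flips 1 -> legal
(6,3): flips 1 -> legal
(6,4): flips 1 -> legal
(6,5): flips 1 -> legal
W mobility = 11

Answer: B=9 W=11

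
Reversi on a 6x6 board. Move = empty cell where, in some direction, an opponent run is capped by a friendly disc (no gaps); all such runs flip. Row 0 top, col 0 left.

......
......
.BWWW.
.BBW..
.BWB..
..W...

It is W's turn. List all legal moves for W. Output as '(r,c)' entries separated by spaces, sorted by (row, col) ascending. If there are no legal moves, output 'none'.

(1,0): no bracket -> illegal
(1,1): no bracket -> illegal
(1,2): no bracket -> illegal
(2,0): flips 2 -> legal
(3,0): flips 3 -> legal
(3,4): flips 1 -> legal
(4,0): flips 2 -> legal
(4,4): flips 1 -> legal
(5,0): flips 2 -> legal
(5,1): no bracket -> illegal
(5,3): flips 1 -> legal
(5,4): no bracket -> illegal

Answer: (2,0) (3,0) (3,4) (4,0) (4,4) (5,0) (5,3)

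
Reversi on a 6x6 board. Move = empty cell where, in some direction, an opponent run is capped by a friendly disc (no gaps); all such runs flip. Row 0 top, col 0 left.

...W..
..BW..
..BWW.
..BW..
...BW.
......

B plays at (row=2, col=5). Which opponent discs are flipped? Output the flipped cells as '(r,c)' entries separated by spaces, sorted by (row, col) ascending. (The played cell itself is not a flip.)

Answer: (2,3) (2,4)

Derivation:
Dir NW: first cell '.' (not opp) -> no flip
Dir N: first cell '.' (not opp) -> no flip
Dir NE: edge -> no flip
Dir W: opp run (2,4) (2,3) capped by B -> flip
Dir E: edge -> no flip
Dir SW: first cell '.' (not opp) -> no flip
Dir S: first cell '.' (not opp) -> no flip
Dir SE: edge -> no flip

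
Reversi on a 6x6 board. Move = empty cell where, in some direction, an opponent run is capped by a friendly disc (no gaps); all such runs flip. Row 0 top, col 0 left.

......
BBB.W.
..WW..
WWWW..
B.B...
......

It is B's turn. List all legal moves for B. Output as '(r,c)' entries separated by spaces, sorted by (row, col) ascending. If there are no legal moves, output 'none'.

Answer: (1,3) (2,0) (2,4) (3,4) (4,4)

Derivation:
(0,3): no bracket -> illegal
(0,4): no bracket -> illegal
(0,5): no bracket -> illegal
(1,3): flips 2 -> legal
(1,5): no bracket -> illegal
(2,0): flips 2 -> legal
(2,1): no bracket -> illegal
(2,4): flips 1 -> legal
(2,5): no bracket -> illegal
(3,4): flips 1 -> legal
(4,1): no bracket -> illegal
(4,3): no bracket -> illegal
(4,4): flips 2 -> legal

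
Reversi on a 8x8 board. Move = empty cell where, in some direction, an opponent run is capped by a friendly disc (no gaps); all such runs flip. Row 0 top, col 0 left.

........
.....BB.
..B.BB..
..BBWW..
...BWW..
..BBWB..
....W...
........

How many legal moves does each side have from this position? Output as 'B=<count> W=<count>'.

-- B to move --
(2,3): no bracket -> illegal
(2,6): flips 2 -> legal
(3,6): flips 2 -> legal
(4,6): flips 3 -> legal
(5,6): no bracket -> illegal
(6,3): no bracket -> illegal
(6,5): flips 1 -> legal
(7,3): flips 1 -> legal
(7,4): flips 4 -> legal
(7,5): flips 1 -> legal
B mobility = 7
-- W to move --
(0,4): no bracket -> illegal
(0,5): flips 2 -> legal
(0,6): no bracket -> illegal
(0,7): flips 2 -> legal
(1,1): flips 2 -> legal
(1,2): no bracket -> illegal
(1,3): flips 1 -> legal
(1,4): flips 1 -> legal
(1,7): no bracket -> illegal
(2,1): flips 2 -> legal
(2,3): no bracket -> illegal
(2,6): no bracket -> illegal
(2,7): no bracket -> illegal
(3,1): flips 2 -> legal
(3,6): no bracket -> illegal
(4,1): no bracket -> illegal
(4,2): flips 2 -> legal
(4,6): flips 1 -> legal
(5,1): flips 2 -> legal
(5,6): flips 1 -> legal
(6,1): flips 2 -> legal
(6,2): flips 1 -> legal
(6,3): no bracket -> illegal
(6,5): flips 1 -> legal
(6,6): flips 1 -> legal
W mobility = 15

Answer: B=7 W=15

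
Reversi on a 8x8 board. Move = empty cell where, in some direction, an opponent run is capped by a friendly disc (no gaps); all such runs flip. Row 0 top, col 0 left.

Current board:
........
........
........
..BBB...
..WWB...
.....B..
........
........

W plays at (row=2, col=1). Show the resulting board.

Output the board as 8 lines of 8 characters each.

Place W at (2,1); scan 8 dirs for brackets.
Dir NW: first cell '.' (not opp) -> no flip
Dir N: first cell '.' (not opp) -> no flip
Dir NE: first cell '.' (not opp) -> no flip
Dir W: first cell '.' (not opp) -> no flip
Dir E: first cell '.' (not opp) -> no flip
Dir SW: first cell '.' (not opp) -> no flip
Dir S: first cell '.' (not opp) -> no flip
Dir SE: opp run (3,2) capped by W -> flip
All flips: (3,2)

Answer: ........
........
.W......
..WBB...
..WWB...
.....B..
........
........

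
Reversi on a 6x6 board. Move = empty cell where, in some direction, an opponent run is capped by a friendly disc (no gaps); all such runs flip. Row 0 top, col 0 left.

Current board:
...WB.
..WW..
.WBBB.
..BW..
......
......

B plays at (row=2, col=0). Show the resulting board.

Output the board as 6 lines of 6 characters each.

Place B at (2,0); scan 8 dirs for brackets.
Dir NW: edge -> no flip
Dir N: first cell '.' (not opp) -> no flip
Dir NE: first cell '.' (not opp) -> no flip
Dir W: edge -> no flip
Dir E: opp run (2,1) capped by B -> flip
Dir SW: edge -> no flip
Dir S: first cell '.' (not opp) -> no flip
Dir SE: first cell '.' (not opp) -> no flip
All flips: (2,1)

Answer: ...WB.
..WW..
BBBBB.
..BW..
......
......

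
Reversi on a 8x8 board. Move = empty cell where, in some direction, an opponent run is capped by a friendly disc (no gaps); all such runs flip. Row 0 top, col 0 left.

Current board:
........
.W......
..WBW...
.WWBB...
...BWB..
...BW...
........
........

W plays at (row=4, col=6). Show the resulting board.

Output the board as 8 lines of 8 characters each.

Place W at (4,6); scan 8 dirs for brackets.
Dir NW: first cell '.' (not opp) -> no flip
Dir N: first cell '.' (not opp) -> no flip
Dir NE: first cell '.' (not opp) -> no flip
Dir W: opp run (4,5) capped by W -> flip
Dir E: first cell '.' (not opp) -> no flip
Dir SW: first cell '.' (not opp) -> no flip
Dir S: first cell '.' (not opp) -> no flip
Dir SE: first cell '.' (not opp) -> no flip
All flips: (4,5)

Answer: ........
.W......
..WBW...
.WWBB...
...BWWW.
...BW...
........
........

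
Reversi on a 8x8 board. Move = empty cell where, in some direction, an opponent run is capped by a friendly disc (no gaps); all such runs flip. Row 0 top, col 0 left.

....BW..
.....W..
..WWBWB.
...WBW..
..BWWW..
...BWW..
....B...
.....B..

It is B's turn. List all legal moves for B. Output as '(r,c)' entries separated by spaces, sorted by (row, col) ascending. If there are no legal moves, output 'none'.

Answer: (0,6) (1,2) (1,3) (1,6) (2,1) (3,2) (3,6) (4,6) (5,2) (5,6)

Derivation:
(0,6): flips 2 -> legal
(1,1): no bracket -> illegal
(1,2): flips 1 -> legal
(1,3): flips 3 -> legal
(1,4): no bracket -> illegal
(1,6): flips 1 -> legal
(2,1): flips 2 -> legal
(3,1): no bracket -> illegal
(3,2): flips 1 -> legal
(3,6): flips 1 -> legal
(4,6): flips 5 -> legal
(5,2): flips 1 -> legal
(5,6): flips 3 -> legal
(6,3): no bracket -> illegal
(6,5): no bracket -> illegal
(6,6): no bracket -> illegal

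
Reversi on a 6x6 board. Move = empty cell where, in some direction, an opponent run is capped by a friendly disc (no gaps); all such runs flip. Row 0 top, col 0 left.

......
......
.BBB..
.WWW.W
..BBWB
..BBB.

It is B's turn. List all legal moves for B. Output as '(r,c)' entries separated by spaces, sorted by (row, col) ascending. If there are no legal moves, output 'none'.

Answer: (2,0) (2,4) (2,5) (3,4) (4,0) (4,1) (5,5)

Derivation:
(2,0): flips 1 -> legal
(2,4): flips 1 -> legal
(2,5): flips 1 -> legal
(3,0): no bracket -> illegal
(3,4): flips 1 -> legal
(4,0): flips 1 -> legal
(4,1): flips 2 -> legal
(5,5): flips 2 -> legal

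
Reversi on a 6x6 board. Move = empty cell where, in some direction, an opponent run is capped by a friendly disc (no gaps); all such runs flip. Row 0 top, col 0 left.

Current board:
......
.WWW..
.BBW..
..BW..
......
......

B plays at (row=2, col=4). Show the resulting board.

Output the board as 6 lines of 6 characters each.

Place B at (2,4); scan 8 dirs for brackets.
Dir NW: opp run (1,3), next='.' -> no flip
Dir N: first cell '.' (not opp) -> no flip
Dir NE: first cell '.' (not opp) -> no flip
Dir W: opp run (2,3) capped by B -> flip
Dir E: first cell '.' (not opp) -> no flip
Dir SW: opp run (3,3), next='.' -> no flip
Dir S: first cell '.' (not opp) -> no flip
Dir SE: first cell '.' (not opp) -> no flip
All flips: (2,3)

Answer: ......
.WWW..
.BBBB.
..BW..
......
......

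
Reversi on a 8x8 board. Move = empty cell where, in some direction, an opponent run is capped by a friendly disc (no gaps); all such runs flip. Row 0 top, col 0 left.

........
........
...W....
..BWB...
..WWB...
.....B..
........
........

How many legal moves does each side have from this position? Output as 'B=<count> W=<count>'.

-- B to move --
(1,2): flips 1 -> legal
(1,3): no bracket -> illegal
(1,4): flips 1 -> legal
(2,2): flips 1 -> legal
(2,4): no bracket -> illegal
(3,1): no bracket -> illegal
(4,1): flips 2 -> legal
(5,1): no bracket -> illegal
(5,2): flips 2 -> legal
(5,3): no bracket -> illegal
(5,4): flips 1 -> legal
B mobility = 6
-- W to move --
(2,1): flips 1 -> legal
(2,2): flips 1 -> legal
(2,4): no bracket -> illegal
(2,5): flips 1 -> legal
(3,1): flips 1 -> legal
(3,5): flips 1 -> legal
(4,1): flips 1 -> legal
(4,5): flips 2 -> legal
(4,6): no bracket -> illegal
(5,3): no bracket -> illegal
(5,4): no bracket -> illegal
(5,6): no bracket -> illegal
(6,4): no bracket -> illegal
(6,5): no bracket -> illegal
(6,6): flips 2 -> legal
W mobility = 8

Answer: B=6 W=8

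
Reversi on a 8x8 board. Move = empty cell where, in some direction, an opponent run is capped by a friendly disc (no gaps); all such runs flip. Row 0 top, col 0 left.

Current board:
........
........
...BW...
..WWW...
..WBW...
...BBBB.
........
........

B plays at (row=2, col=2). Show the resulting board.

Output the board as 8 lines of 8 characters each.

Answer: ........
........
..BBW...
..WBW...
..WBB...
...BBBB.
........
........

Derivation:
Place B at (2,2); scan 8 dirs for brackets.
Dir NW: first cell '.' (not opp) -> no flip
Dir N: first cell '.' (not opp) -> no flip
Dir NE: first cell '.' (not opp) -> no flip
Dir W: first cell '.' (not opp) -> no flip
Dir E: first cell 'B' (not opp) -> no flip
Dir SW: first cell '.' (not opp) -> no flip
Dir S: opp run (3,2) (4,2), next='.' -> no flip
Dir SE: opp run (3,3) (4,4) capped by B -> flip
All flips: (3,3) (4,4)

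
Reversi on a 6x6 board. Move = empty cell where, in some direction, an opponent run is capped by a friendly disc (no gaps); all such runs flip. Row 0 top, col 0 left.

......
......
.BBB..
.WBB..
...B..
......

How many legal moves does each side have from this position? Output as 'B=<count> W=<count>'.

Answer: B=3 W=3

Derivation:
-- B to move --
(2,0): no bracket -> illegal
(3,0): flips 1 -> legal
(4,0): flips 1 -> legal
(4,1): flips 1 -> legal
(4,2): no bracket -> illegal
B mobility = 3
-- W to move --
(1,0): no bracket -> illegal
(1,1): flips 1 -> legal
(1,2): no bracket -> illegal
(1,3): flips 1 -> legal
(1,4): no bracket -> illegal
(2,0): no bracket -> illegal
(2,4): no bracket -> illegal
(3,0): no bracket -> illegal
(3,4): flips 2 -> legal
(4,1): no bracket -> illegal
(4,2): no bracket -> illegal
(4,4): no bracket -> illegal
(5,2): no bracket -> illegal
(5,3): no bracket -> illegal
(5,4): no bracket -> illegal
W mobility = 3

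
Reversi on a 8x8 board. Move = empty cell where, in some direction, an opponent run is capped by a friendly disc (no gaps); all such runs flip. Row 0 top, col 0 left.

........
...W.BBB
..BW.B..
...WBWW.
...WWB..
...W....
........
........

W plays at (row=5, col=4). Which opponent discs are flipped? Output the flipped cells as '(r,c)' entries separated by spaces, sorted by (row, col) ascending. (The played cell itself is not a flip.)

Answer: (4,5)

Derivation:
Dir NW: first cell 'W' (not opp) -> no flip
Dir N: first cell 'W' (not opp) -> no flip
Dir NE: opp run (4,5) capped by W -> flip
Dir W: first cell 'W' (not opp) -> no flip
Dir E: first cell '.' (not opp) -> no flip
Dir SW: first cell '.' (not opp) -> no flip
Dir S: first cell '.' (not opp) -> no flip
Dir SE: first cell '.' (not opp) -> no flip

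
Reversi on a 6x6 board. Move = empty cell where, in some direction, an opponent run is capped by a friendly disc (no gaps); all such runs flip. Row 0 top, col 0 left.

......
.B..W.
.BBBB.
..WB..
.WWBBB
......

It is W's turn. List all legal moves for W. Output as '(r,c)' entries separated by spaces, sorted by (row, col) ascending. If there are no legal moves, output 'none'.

(0,0): no bracket -> illegal
(0,1): no bracket -> illegal
(0,2): no bracket -> illegal
(1,0): flips 1 -> legal
(1,2): flips 1 -> legal
(1,3): no bracket -> illegal
(1,5): flips 2 -> legal
(2,0): no bracket -> illegal
(2,5): no bracket -> illegal
(3,0): no bracket -> illegal
(3,1): no bracket -> illegal
(3,4): flips 2 -> legal
(3,5): no bracket -> illegal
(5,2): no bracket -> illegal
(5,3): no bracket -> illegal
(5,4): flips 1 -> legal
(5,5): no bracket -> illegal

Answer: (1,0) (1,2) (1,5) (3,4) (5,4)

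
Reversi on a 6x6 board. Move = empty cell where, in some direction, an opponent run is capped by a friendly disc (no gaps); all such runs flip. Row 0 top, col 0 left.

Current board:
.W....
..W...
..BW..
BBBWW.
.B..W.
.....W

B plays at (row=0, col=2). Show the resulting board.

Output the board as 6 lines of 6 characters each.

Place B at (0,2); scan 8 dirs for brackets.
Dir NW: edge -> no flip
Dir N: edge -> no flip
Dir NE: edge -> no flip
Dir W: opp run (0,1), next='.' -> no flip
Dir E: first cell '.' (not opp) -> no flip
Dir SW: first cell '.' (not opp) -> no flip
Dir S: opp run (1,2) capped by B -> flip
Dir SE: first cell '.' (not opp) -> no flip
All flips: (1,2)

Answer: .WB...
..B...
..BW..
BBBWW.
.B..W.
.....W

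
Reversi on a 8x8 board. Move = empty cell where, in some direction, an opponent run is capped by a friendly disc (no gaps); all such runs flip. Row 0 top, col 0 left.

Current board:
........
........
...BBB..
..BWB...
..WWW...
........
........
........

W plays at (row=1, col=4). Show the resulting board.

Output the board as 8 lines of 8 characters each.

Place W at (1,4); scan 8 dirs for brackets.
Dir NW: first cell '.' (not opp) -> no flip
Dir N: first cell '.' (not opp) -> no flip
Dir NE: first cell '.' (not opp) -> no flip
Dir W: first cell '.' (not opp) -> no flip
Dir E: first cell '.' (not opp) -> no flip
Dir SW: opp run (2,3) (3,2), next='.' -> no flip
Dir S: opp run (2,4) (3,4) capped by W -> flip
Dir SE: opp run (2,5), next='.' -> no flip
All flips: (2,4) (3,4)

Answer: ........
....W...
...BWB..
..BWW...
..WWW...
........
........
........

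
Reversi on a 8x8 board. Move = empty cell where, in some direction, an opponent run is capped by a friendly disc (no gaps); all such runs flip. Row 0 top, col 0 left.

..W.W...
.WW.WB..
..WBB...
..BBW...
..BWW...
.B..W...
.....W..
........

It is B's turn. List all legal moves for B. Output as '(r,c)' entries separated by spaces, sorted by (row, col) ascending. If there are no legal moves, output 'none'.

Answer: (0,0) (0,1) (0,5) (1,3) (2,1) (3,5) (4,5) (5,3) (5,5) (6,4) (7,6)

Derivation:
(0,0): flips 2 -> legal
(0,1): flips 1 -> legal
(0,3): no bracket -> illegal
(0,5): flips 1 -> legal
(1,0): no bracket -> illegal
(1,3): flips 1 -> legal
(2,0): no bracket -> illegal
(2,1): flips 1 -> legal
(2,5): no bracket -> illegal
(3,1): no bracket -> illegal
(3,5): flips 1 -> legal
(4,5): flips 3 -> legal
(5,2): no bracket -> illegal
(5,3): flips 1 -> legal
(5,5): flips 1 -> legal
(5,6): no bracket -> illegal
(6,3): no bracket -> illegal
(6,4): flips 3 -> legal
(6,6): no bracket -> illegal
(7,4): no bracket -> illegal
(7,5): no bracket -> illegal
(7,6): flips 3 -> legal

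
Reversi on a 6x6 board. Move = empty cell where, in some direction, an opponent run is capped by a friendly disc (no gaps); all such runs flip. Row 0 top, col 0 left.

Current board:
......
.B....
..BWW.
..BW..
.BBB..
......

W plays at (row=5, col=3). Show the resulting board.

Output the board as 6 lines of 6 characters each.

Answer: ......
.B....
..BWW.
..BW..
.BBW..
...W..

Derivation:
Place W at (5,3); scan 8 dirs for brackets.
Dir NW: opp run (4,2), next='.' -> no flip
Dir N: opp run (4,3) capped by W -> flip
Dir NE: first cell '.' (not opp) -> no flip
Dir W: first cell '.' (not opp) -> no flip
Dir E: first cell '.' (not opp) -> no flip
Dir SW: edge -> no flip
Dir S: edge -> no flip
Dir SE: edge -> no flip
All flips: (4,3)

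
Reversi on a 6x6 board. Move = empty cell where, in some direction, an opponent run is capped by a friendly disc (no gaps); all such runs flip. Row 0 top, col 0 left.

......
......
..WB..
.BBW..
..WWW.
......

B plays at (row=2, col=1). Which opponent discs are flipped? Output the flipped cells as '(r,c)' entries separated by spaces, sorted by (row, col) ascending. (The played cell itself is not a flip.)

Answer: (2,2)

Derivation:
Dir NW: first cell '.' (not opp) -> no flip
Dir N: first cell '.' (not opp) -> no flip
Dir NE: first cell '.' (not opp) -> no flip
Dir W: first cell '.' (not opp) -> no flip
Dir E: opp run (2,2) capped by B -> flip
Dir SW: first cell '.' (not opp) -> no flip
Dir S: first cell 'B' (not opp) -> no flip
Dir SE: first cell 'B' (not opp) -> no flip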